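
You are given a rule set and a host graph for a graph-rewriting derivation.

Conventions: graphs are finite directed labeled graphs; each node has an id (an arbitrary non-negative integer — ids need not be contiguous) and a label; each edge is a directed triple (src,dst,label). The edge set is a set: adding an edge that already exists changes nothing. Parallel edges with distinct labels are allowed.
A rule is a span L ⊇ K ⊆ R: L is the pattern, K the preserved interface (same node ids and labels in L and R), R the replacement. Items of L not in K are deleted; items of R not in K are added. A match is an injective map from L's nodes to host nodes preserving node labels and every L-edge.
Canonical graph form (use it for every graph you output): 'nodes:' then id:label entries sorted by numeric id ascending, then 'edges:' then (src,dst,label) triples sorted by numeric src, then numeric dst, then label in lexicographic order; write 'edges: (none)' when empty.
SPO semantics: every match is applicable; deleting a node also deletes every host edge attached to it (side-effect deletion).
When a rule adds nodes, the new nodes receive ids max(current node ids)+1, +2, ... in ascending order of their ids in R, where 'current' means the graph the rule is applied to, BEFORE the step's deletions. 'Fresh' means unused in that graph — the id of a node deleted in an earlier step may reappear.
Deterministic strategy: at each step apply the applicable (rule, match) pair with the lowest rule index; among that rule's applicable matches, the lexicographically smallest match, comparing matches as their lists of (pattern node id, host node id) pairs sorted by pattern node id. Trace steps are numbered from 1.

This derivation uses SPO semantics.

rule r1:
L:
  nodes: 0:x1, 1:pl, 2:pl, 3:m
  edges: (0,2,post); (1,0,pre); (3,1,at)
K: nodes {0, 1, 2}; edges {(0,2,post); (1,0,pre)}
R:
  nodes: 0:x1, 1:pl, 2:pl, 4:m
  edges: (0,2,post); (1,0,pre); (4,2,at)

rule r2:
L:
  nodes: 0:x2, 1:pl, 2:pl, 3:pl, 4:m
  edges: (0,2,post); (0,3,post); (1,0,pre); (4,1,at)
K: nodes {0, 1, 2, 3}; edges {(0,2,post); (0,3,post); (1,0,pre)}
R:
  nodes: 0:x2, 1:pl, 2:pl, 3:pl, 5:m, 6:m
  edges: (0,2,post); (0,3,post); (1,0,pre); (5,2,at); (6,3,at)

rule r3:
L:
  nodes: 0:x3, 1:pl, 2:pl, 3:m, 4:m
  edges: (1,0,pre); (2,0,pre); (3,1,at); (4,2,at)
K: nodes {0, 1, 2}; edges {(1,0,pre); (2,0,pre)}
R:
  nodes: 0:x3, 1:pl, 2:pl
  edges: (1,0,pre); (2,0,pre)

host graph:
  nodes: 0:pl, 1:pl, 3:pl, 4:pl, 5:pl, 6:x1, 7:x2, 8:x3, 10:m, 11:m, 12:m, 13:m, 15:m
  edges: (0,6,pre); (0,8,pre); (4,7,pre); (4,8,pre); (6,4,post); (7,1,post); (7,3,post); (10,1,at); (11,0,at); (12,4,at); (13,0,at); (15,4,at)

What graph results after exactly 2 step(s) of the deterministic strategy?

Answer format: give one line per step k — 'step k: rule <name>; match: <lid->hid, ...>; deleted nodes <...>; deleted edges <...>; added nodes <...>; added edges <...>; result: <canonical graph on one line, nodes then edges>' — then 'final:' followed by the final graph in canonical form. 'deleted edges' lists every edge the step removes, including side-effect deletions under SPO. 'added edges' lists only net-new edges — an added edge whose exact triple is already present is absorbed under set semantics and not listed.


step 1: rule r1; match: 0->6, 1->0, 2->4, 3->11; deleted nodes 11; deleted edges (11,0,at); added nodes 16; added edges (16,4,at); result: nodes: 0:pl, 1:pl, 3:pl, 4:pl, 5:pl, 6:x1, 7:x2, 8:x3, 10:m, 12:m, 13:m, 15:m, 16:m edges: (0,6,pre); (0,8,pre); (4,7,pre); (4,8,pre); (6,4,post); (7,1,post); (7,3,post); (10,1,at); (12,4,at); (13,0,at); (15,4,at); (16,4,at)
step 2: rule r1; match: 0->6, 1->0, 2->4, 3->13; deleted nodes 13; deleted edges (13,0,at); added nodes 17; added edges (17,4,at); result: nodes: 0:pl, 1:pl, 3:pl, 4:pl, 5:pl, 6:x1, 7:x2, 8:x3, 10:m, 12:m, 15:m, 16:m, 17:m edges: (0,6,pre); (0,8,pre); (4,7,pre); (4,8,pre); (6,4,post); (7,1,post); (7,3,post); (10,1,at); (12,4,at); (15,4,at); (16,4,at); (17,4,at)
final:
nodes: 0:pl, 1:pl, 3:pl, 4:pl, 5:pl, 6:x1, 7:x2, 8:x3, 10:m, 12:m, 15:m, 16:m, 17:m
edges: (0,6,pre); (0,8,pre); (4,7,pre); (4,8,pre); (6,4,post); (7,1,post); (7,3,post); (10,1,at); (12,4,at); (15,4,at); (16,4,at); (17,4,at)


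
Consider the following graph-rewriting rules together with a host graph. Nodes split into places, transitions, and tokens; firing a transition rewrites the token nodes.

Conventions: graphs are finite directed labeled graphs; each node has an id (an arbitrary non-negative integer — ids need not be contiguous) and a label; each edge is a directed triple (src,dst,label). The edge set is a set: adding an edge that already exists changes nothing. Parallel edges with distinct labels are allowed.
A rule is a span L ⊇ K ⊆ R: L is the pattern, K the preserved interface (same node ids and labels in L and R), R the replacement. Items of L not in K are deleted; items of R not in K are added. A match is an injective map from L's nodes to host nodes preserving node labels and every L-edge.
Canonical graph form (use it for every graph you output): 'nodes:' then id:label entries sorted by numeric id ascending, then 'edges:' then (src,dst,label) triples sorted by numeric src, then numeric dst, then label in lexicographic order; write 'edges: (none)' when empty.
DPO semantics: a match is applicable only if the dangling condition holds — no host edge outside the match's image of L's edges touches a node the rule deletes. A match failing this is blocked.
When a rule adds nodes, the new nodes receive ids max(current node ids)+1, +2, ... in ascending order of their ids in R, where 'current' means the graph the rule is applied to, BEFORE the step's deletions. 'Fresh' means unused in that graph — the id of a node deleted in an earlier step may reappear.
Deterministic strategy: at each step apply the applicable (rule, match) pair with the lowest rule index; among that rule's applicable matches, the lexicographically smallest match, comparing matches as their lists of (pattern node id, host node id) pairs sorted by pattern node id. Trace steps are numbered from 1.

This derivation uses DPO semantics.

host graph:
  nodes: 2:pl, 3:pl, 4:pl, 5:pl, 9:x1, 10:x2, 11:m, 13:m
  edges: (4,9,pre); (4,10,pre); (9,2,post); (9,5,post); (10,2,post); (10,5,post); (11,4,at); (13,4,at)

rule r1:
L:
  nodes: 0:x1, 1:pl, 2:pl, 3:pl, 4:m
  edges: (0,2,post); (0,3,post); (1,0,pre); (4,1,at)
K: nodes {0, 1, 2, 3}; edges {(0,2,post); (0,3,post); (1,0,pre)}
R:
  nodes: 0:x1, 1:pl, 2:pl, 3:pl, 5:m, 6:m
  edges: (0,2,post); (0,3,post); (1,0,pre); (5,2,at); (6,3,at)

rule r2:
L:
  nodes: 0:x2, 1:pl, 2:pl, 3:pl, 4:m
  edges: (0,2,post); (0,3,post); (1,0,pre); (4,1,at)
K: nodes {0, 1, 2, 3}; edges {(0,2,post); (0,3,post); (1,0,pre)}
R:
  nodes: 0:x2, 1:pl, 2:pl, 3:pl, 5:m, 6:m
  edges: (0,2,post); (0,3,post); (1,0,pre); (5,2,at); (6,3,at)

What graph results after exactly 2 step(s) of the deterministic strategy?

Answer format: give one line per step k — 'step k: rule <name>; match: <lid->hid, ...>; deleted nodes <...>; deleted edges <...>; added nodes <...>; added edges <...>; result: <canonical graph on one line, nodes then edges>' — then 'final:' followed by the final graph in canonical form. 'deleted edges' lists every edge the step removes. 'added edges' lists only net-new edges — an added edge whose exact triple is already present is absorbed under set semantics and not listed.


step 1: rule r1; match: 0->9, 1->4, 2->2, 3->5, 4->11; deleted nodes 11; deleted edges (11,4,at); added nodes 14, 15; added edges (14,2,at); (15,5,at); result: nodes: 2:pl, 3:pl, 4:pl, 5:pl, 9:x1, 10:x2, 13:m, 14:m, 15:m edges: (4,9,pre); (4,10,pre); (9,2,post); (9,5,post); (10,2,post); (10,5,post); (13,4,at); (14,2,at); (15,5,at)
step 2: rule r1; match: 0->9, 1->4, 2->2, 3->5, 4->13; deleted nodes 13; deleted edges (13,4,at); added nodes 16, 17; added edges (16,2,at); (17,5,at); result: nodes: 2:pl, 3:pl, 4:pl, 5:pl, 9:x1, 10:x2, 14:m, 15:m, 16:m, 17:m edges: (4,9,pre); (4,10,pre); (9,2,post); (9,5,post); (10,2,post); (10,5,post); (14,2,at); (15,5,at); (16,2,at); (17,5,at)
final:
nodes: 2:pl, 3:pl, 4:pl, 5:pl, 9:x1, 10:x2, 14:m, 15:m, 16:m, 17:m
edges: (4,9,pre); (4,10,pre); (9,2,post); (9,5,post); (10,2,post); (10,5,post); (14,2,at); (15,5,at); (16,2,at); (17,5,at)


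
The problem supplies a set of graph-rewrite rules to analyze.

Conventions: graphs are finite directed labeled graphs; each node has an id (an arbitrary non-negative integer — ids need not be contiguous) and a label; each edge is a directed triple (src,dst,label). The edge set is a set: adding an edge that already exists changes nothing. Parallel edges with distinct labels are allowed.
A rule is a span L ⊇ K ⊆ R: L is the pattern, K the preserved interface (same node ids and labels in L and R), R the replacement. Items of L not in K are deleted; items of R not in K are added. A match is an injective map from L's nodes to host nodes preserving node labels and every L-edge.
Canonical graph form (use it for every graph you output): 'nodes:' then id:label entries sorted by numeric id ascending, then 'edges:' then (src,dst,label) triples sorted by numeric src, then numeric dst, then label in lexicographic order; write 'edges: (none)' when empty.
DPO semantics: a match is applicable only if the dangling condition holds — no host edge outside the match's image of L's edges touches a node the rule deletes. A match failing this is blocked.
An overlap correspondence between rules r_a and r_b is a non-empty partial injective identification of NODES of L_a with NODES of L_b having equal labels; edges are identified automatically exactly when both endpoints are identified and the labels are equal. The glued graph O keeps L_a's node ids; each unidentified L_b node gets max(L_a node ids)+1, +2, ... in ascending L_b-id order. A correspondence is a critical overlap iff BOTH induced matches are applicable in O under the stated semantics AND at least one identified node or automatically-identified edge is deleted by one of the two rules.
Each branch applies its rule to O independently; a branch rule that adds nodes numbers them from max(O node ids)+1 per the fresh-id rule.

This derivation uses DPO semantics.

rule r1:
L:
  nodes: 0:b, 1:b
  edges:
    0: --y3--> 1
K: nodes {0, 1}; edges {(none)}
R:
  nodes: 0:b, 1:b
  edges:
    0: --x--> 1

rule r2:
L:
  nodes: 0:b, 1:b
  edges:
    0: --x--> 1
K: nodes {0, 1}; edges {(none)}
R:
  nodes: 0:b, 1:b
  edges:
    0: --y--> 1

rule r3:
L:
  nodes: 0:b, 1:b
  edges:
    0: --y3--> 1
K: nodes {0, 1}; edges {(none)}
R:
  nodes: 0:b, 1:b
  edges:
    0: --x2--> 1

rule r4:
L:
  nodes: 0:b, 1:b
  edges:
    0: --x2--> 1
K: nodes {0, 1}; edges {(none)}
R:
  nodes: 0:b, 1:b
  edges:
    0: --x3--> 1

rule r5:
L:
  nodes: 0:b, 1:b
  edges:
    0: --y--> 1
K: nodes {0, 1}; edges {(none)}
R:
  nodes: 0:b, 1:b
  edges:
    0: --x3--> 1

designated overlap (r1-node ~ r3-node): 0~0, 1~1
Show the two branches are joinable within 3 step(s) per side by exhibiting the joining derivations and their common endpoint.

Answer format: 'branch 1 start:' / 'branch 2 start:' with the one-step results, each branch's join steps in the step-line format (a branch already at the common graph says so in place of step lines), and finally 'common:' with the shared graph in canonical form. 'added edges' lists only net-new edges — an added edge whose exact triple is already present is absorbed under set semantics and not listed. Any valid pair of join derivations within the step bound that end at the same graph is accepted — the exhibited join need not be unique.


branch 1 start:
nodes: 0:b, 1:b
edges: (0,1,x)
branch 2 start:
nodes: 0:b, 1:b
edges: (0,1,x2)
branch 1 step 1: rule r2; match: 0->0, 1->1; deleted nodes (none); deleted edges (0,1,x); added nodes (none); added edges (0,1,y); result: nodes: 0:b, 1:b edges: (0,1,y)
branch 1 step 2: rule r5; match: 0->0, 1->1; deleted nodes (none); deleted edges (0,1,y); added nodes (none); added edges (0,1,x3); result: nodes: 0:b, 1:b edges: (0,1,x3)
branch 2 step 1: rule r4; match: 0->0, 1->1; deleted nodes (none); deleted edges (0,1,x2); added nodes (none); added edges (0,1,x3); result: nodes: 0:b, 1:b edges: (0,1,x3)
common:
nodes: 0:b, 1:b
edges: (0,1,x3)


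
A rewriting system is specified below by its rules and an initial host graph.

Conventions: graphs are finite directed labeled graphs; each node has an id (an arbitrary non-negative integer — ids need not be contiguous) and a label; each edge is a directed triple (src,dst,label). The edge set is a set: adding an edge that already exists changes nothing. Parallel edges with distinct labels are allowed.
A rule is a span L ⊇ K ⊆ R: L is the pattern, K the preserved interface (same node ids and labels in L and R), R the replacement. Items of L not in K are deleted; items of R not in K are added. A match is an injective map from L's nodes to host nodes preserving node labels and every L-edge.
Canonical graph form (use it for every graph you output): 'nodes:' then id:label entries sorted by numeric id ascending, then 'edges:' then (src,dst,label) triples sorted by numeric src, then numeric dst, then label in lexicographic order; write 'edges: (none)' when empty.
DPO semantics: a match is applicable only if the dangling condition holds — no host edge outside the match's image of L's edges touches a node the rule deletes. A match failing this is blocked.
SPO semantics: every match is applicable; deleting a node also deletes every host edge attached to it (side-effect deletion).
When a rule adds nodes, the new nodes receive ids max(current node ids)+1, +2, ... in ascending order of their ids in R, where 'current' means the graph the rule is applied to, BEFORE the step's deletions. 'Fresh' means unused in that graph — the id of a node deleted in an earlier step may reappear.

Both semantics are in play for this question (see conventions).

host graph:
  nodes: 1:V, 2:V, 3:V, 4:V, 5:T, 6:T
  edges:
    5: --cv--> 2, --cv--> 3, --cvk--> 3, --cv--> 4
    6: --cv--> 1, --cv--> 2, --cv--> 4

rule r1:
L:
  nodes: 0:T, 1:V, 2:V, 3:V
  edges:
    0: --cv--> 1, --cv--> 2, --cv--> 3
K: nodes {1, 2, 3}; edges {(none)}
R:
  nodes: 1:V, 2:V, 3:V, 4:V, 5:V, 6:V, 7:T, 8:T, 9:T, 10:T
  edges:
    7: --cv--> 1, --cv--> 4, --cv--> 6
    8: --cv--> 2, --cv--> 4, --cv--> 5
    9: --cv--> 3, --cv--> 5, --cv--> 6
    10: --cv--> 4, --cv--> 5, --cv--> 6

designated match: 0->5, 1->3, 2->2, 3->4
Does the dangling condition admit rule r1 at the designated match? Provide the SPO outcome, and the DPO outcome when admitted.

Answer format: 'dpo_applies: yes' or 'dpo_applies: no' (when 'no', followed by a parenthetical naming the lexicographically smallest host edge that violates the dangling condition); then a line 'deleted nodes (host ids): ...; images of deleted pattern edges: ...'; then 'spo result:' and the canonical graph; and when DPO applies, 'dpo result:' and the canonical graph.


dpo_applies: no
(the rule deletes node 5, which keeps host edge (5,3,cvk) outside the match image — the dangling condition fails, DPO blocks; SPO proceeds and side-deletes such edges)
deleted nodes (host ids): 5; images of deleted pattern edges: (5,2,cv); (5,3,cv); (5,4,cv)
spo result:
nodes: 1:V, 2:V, 3:V, 4:V, 6:T, 7:V, 8:V, 9:V, 10:T, 11:T, 12:T, 13:T
edges: (6,1,cv); (6,2,cv); (6,4,cv); (10,3,cv); (10,7,cv); (10,9,cv); (11,2,cv); (11,7,cv); (11,8,cv); (12,4,cv); (12,8,cv); (12,9,cv); (13,7,cv); (13,8,cv); (13,9,cv)


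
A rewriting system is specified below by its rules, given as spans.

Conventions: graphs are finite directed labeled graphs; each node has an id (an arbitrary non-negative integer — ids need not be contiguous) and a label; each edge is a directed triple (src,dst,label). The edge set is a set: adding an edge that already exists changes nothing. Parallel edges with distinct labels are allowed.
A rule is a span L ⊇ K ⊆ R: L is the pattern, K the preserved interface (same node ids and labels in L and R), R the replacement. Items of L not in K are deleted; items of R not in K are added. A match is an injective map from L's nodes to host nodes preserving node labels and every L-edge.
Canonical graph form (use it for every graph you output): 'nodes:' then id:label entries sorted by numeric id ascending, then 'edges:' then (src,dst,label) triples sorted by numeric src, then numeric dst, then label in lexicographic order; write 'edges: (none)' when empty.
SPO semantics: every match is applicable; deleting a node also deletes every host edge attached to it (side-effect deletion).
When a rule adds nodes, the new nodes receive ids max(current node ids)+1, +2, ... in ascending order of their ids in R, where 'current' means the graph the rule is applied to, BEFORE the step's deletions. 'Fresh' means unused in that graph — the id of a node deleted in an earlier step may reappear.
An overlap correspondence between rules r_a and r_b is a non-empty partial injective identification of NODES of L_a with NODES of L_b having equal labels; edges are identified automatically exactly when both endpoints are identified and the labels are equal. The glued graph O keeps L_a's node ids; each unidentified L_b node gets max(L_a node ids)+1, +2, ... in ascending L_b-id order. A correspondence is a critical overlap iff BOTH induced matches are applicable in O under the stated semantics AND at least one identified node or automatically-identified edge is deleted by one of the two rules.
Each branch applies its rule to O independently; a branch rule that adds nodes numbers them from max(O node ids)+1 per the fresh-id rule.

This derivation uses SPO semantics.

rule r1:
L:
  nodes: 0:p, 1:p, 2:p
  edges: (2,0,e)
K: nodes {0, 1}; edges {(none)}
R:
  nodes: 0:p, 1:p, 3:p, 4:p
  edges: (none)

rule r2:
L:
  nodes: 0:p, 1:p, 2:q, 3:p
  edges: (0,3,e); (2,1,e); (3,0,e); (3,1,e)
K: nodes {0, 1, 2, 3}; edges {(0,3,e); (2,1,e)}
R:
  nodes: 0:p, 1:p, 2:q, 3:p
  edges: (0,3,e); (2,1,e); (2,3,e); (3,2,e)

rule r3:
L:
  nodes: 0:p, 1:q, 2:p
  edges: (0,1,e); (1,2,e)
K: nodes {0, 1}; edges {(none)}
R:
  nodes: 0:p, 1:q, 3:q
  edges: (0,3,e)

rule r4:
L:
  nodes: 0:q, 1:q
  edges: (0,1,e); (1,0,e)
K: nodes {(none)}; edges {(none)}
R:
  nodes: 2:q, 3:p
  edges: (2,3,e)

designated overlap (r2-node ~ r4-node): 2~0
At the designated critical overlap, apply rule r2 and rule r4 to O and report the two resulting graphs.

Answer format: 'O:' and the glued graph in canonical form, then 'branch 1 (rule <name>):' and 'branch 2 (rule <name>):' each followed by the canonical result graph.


O:
nodes: 0:p, 1:p, 2:q, 3:p, 4:q
edges: (0,3,e); (2,1,e); (2,4,e); (3,0,e); (3,1,e); (4,2,e)
branch 1 (rule r2):
nodes: 0:p, 1:p, 2:q, 3:p, 4:q
edges: (0,3,e); (2,1,e); (2,3,e); (2,4,e); (3,2,e); (4,2,e)
branch 2 (rule r4):
nodes: 0:p, 1:p, 3:p, 5:q, 6:p
edges: (0,3,e); (3,0,e); (3,1,e); (5,6,e)


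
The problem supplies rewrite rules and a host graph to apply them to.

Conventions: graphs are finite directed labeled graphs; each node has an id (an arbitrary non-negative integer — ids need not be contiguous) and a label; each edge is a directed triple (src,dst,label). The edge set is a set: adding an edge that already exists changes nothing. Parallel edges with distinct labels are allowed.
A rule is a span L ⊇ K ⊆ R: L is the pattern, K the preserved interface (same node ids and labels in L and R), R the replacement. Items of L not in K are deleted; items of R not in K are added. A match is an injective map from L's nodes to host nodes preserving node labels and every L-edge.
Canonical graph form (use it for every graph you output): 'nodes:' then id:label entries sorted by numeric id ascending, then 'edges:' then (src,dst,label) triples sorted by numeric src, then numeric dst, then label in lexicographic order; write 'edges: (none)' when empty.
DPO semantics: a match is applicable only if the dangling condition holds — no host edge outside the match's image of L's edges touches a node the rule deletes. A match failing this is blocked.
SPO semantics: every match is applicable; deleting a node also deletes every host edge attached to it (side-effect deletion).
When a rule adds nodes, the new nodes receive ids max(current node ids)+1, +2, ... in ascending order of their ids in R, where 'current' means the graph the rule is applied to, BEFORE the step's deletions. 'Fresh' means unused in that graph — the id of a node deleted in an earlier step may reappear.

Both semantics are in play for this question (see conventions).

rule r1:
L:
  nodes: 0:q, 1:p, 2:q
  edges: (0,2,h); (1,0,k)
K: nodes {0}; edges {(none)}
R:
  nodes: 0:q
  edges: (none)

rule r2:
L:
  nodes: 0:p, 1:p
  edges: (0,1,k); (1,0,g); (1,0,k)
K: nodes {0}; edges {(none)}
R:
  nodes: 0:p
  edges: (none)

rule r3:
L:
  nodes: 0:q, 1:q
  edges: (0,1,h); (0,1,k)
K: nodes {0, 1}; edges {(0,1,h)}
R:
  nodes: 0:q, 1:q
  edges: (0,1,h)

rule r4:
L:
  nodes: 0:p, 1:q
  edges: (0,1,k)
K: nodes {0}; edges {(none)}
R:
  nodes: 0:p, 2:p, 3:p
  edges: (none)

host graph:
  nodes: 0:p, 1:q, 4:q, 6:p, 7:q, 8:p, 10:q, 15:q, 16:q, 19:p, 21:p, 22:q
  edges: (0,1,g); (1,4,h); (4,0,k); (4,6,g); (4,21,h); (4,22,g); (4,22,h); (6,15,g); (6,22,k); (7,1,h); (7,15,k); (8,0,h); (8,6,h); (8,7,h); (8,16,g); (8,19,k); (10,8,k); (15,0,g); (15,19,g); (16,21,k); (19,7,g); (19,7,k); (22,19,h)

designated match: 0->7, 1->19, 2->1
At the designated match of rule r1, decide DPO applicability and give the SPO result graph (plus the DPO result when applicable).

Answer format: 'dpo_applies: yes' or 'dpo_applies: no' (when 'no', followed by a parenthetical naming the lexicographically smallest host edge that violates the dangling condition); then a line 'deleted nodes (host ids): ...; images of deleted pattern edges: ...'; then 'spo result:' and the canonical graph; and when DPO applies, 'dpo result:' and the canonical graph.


dpo_applies: no
(the rule deletes node 1, which keeps host edge (0,1,g) outside the match image — the dangling condition fails, DPO blocks; SPO proceeds and side-deletes such edges)
deleted nodes (host ids): 1, 19; images of deleted pattern edges: (7,1,h); (19,7,k)
spo result:
nodes: 0:p, 4:q, 6:p, 7:q, 8:p, 10:q, 15:q, 16:q, 21:p, 22:q
edges: (4,0,k); (4,6,g); (4,21,h); (4,22,g); (4,22,h); (6,15,g); (6,22,k); (7,15,k); (8,0,h); (8,6,h); (8,7,h); (8,16,g); (10,8,k); (15,0,g); (16,21,k)


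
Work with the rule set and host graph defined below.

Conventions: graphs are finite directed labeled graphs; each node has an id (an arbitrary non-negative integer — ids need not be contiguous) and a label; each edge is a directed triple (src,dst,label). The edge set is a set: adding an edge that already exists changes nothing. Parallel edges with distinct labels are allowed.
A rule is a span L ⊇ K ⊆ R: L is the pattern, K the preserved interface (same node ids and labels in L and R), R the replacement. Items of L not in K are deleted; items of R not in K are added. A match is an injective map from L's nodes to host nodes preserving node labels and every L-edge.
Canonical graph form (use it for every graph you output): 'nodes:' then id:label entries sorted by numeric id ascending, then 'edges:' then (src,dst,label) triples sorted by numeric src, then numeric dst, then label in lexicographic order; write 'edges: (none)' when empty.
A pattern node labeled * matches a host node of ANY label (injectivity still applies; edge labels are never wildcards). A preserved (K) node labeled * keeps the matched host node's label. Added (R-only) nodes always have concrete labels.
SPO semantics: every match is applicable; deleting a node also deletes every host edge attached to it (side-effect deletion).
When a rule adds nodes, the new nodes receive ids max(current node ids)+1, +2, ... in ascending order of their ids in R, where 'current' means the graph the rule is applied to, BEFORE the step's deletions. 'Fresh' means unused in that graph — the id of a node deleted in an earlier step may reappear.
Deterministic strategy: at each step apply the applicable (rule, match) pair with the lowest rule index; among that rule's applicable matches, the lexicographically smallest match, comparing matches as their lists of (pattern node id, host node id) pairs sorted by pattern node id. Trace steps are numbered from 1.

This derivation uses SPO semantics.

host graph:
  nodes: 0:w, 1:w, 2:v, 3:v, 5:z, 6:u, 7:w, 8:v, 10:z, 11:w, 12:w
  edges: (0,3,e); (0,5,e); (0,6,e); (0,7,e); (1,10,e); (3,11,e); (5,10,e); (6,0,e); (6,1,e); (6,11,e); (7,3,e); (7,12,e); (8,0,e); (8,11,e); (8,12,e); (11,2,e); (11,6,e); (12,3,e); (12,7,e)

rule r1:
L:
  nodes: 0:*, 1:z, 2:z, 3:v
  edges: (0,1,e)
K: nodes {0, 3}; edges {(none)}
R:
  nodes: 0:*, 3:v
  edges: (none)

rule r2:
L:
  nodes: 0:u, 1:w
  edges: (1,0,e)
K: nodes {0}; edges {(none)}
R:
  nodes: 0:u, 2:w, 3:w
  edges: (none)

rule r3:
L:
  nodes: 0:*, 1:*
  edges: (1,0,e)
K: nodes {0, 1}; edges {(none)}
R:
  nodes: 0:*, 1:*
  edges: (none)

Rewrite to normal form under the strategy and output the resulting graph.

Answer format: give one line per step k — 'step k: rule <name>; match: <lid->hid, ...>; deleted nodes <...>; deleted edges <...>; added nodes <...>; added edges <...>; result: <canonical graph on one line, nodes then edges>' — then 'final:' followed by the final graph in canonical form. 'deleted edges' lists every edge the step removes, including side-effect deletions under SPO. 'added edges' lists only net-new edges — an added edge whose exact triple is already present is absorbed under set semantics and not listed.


step 1: rule r1; match: 0->0, 1->5, 2->10, 3->2; deleted nodes 5, 10; deleted edges (0,5,e); (1,10,e); (5,10,e); added nodes (none); added edges (none); result: nodes: 0:w, 1:w, 2:v, 3:v, 6:u, 7:w, 8:v, 11:w, 12:w edges: (0,3,e); (0,6,e); (0,7,e); (3,11,e); (6,0,e); (6,1,e); (6,11,e); (7,3,e); (7,12,e); (8,0,e); (8,11,e); (8,12,e); (11,2,e); (11,6,e); (12,3,e); (12,7,e)
step 2: rule r2; match: 0->6, 1->0; deleted nodes 0; deleted edges (0,3,e); (0,6,e); (0,7,e); (6,0,e); (8,0,e); added nodes 13, 14; added edges (none); result: nodes: 1:w, 2:v, 3:v, 6:u, 7:w, 8:v, 11:w, 12:w, 13:w, 14:w edges: (3,11,e); (6,1,e); (6,11,e); (7,3,e); (7,12,e); (8,11,e); (8,12,e); (11,2,e); (11,6,e); (12,3,e); (12,7,e)
step 3: rule r2; match: 0->6, 1->11; deleted nodes 11; deleted edges (3,11,e); (6,11,e); (8,11,e); (11,2,e); (11,6,e); added nodes 15, 16; added edges (none); result: nodes: 1:w, 2:v, 3:v, 6:u, 7:w, 8:v, 12:w, 13:w, 14:w, 15:w, 16:w edges: (6,1,e); (7,3,e); (7,12,e); (8,12,e); (12,3,e); (12,7,e)
step 4: rule r3; match: 0->1, 1->6; deleted nodes (none); deleted edges (6,1,e); added nodes (none); added edges (none); result: nodes: 1:w, 2:v, 3:v, 6:u, 7:w, 8:v, 12:w, 13:w, 14:w, 15:w, 16:w edges: (7,3,e); (7,12,e); (8,12,e); (12,3,e); (12,7,e)
step 5: rule r3; match: 0->3, 1->7; deleted nodes (none); deleted edges (7,3,e); added nodes (none); added edges (none); result: nodes: 1:w, 2:v, 3:v, 6:u, 7:w, 8:v, 12:w, 13:w, 14:w, 15:w, 16:w edges: (7,12,e); (8,12,e); (12,3,e); (12,7,e)
step 6: rule r3; match: 0->3, 1->12; deleted nodes (none); deleted edges (12,3,e); added nodes (none); added edges (none); result: nodes: 1:w, 2:v, 3:v, 6:u, 7:w, 8:v, 12:w, 13:w, 14:w, 15:w, 16:w edges: (7,12,e); (8,12,e); (12,7,e)
step 7: rule r3; match: 0->7, 1->12; deleted nodes (none); deleted edges (12,7,e); added nodes (none); added edges (none); result: nodes: 1:w, 2:v, 3:v, 6:u, 7:w, 8:v, 12:w, 13:w, 14:w, 15:w, 16:w edges: (7,12,e); (8,12,e)
step 8: rule r3; match: 0->12, 1->7; deleted nodes (none); deleted edges (7,12,e); added nodes (none); added edges (none); result: nodes: 1:w, 2:v, 3:v, 6:u, 7:w, 8:v, 12:w, 13:w, 14:w, 15:w, 16:w edges: (8,12,e)
step 9: rule r3; match: 0->12, 1->8; deleted nodes (none); deleted edges (8,12,e); added nodes (none); added edges (none); result: nodes: 1:w, 2:v, 3:v, 6:u, 7:w, 8:v, 12:w, 13:w, 14:w, 15:w, 16:w edges: (none)
final:
nodes: 1:w, 2:v, 3:v, 6:u, 7:w, 8:v, 12:w, 13:w, 14:w, 15:w, 16:w
edges: (none)


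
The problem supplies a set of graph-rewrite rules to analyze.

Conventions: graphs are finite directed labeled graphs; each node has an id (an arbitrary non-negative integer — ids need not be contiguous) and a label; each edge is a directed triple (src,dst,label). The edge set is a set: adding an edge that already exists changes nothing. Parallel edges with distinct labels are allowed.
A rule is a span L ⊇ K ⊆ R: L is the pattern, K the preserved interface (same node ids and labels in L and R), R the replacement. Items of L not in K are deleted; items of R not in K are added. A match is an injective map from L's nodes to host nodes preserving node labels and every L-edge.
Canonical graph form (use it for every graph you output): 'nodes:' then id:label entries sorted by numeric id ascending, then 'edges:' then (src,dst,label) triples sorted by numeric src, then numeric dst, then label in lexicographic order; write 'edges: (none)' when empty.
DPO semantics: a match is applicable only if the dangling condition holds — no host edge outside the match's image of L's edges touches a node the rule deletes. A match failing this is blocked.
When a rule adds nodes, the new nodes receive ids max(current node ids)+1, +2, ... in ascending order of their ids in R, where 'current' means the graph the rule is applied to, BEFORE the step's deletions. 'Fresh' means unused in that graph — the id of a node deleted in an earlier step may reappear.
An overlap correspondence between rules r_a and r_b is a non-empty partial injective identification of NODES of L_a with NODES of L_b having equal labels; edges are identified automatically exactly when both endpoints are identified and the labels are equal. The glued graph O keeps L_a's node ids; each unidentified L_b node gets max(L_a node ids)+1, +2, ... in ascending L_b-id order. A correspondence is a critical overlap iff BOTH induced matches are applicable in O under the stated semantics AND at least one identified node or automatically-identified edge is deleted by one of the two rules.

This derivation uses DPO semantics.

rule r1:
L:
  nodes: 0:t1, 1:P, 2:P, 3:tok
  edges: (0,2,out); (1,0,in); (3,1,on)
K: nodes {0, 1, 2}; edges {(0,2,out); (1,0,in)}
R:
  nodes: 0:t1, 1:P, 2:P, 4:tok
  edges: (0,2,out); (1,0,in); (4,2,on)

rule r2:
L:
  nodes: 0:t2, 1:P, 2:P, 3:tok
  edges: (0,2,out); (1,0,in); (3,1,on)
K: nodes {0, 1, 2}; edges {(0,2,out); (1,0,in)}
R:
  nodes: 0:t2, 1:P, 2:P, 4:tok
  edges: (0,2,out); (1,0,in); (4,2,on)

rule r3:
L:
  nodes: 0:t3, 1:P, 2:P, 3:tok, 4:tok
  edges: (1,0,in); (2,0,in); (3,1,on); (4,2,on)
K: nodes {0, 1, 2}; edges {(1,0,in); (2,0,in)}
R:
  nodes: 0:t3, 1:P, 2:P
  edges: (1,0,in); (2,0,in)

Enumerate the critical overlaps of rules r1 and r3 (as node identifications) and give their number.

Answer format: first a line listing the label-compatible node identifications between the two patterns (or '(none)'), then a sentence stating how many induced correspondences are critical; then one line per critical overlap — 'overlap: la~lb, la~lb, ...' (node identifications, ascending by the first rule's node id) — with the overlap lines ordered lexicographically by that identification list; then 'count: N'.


label-compatible node identifications between L(r1) and L(r3): 1~1, 1~2, 2~1, 2~2, 3~3, 3~4
4 of the induced correspondences are critical overlaps of r1 and r3.
overlap: 1~1, 2~2, 3~3
overlap: 1~1, 3~3
overlap: 1~2, 2~1, 3~4
overlap: 1~2, 3~4
count: 4


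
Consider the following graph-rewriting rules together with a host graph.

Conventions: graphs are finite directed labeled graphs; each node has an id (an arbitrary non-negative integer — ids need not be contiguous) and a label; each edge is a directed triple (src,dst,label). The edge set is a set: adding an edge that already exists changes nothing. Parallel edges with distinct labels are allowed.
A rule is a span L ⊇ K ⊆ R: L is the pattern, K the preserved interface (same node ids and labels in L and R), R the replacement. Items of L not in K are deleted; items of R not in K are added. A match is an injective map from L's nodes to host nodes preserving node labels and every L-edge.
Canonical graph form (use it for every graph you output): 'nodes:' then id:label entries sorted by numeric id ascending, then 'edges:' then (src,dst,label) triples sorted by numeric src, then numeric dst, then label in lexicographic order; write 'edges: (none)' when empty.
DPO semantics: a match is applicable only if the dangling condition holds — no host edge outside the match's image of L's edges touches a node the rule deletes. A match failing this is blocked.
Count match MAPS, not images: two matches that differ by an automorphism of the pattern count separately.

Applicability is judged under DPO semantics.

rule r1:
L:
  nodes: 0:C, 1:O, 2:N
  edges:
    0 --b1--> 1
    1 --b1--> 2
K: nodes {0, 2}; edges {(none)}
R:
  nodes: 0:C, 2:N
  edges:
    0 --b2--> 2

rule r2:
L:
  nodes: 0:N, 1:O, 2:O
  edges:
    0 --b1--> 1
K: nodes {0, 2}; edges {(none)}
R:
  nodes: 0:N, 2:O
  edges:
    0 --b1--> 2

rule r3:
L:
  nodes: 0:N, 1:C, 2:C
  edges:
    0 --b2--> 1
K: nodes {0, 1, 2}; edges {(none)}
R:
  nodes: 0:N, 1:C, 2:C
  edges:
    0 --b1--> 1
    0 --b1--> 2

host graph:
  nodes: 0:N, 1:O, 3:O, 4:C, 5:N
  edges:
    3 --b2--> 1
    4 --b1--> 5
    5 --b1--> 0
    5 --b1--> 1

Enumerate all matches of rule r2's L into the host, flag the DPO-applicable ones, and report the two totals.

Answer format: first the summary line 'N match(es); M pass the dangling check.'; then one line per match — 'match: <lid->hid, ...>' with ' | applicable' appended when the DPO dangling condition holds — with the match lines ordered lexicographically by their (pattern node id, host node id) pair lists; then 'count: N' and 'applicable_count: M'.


1 match(es); 0 pass the dangling check.
match: 0->5, 1->1, 2->3
count: 1
applicable_count: 0


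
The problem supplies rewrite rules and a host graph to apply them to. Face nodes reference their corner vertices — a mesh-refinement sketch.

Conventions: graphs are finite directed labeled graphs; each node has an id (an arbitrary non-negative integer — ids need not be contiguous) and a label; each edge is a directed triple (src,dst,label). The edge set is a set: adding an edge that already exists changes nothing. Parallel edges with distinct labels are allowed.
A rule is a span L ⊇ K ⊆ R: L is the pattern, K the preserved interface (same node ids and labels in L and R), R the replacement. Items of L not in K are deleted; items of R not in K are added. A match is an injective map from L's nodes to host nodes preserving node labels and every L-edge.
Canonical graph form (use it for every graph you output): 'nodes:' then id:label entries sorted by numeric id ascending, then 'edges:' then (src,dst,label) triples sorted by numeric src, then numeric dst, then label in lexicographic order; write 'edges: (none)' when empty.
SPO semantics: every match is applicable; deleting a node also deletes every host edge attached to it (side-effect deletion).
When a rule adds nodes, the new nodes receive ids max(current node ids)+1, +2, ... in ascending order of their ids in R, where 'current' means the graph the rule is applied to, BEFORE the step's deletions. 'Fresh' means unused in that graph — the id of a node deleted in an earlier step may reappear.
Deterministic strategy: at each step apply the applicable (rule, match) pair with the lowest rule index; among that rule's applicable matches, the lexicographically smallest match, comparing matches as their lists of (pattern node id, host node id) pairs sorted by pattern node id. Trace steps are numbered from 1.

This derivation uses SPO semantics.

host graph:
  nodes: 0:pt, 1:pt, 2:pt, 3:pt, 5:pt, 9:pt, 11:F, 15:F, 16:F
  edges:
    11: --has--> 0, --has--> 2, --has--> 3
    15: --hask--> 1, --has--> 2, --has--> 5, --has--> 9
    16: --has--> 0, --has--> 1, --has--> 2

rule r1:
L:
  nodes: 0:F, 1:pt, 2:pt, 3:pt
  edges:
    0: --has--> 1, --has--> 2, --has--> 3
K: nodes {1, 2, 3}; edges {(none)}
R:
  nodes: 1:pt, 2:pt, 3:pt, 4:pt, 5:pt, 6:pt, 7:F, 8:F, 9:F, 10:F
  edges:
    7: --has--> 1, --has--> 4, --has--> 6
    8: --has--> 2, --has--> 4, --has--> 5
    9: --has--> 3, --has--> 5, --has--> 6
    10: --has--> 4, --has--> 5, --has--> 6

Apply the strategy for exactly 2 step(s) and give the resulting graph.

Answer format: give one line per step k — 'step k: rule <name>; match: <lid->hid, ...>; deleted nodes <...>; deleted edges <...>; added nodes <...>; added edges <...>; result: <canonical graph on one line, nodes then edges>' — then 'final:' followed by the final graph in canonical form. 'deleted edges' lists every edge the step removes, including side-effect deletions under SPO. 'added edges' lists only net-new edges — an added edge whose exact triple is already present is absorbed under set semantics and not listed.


step 1: rule r1; match: 0->11, 1->0, 2->2, 3->3; deleted nodes 11; deleted edges (11,0,has); (11,2,has); (11,3,has); added nodes 17, 18, 19, 20, 21, 22, 23; added edges (20,0,has); (20,17,has); (20,19,has); (21,2,has); (21,17,has); (21,18,has); (22,3,has); (22,18,has); (22,19,has); (23,17,has); (23,18,has); (23,19,has); result: nodes: 0:pt, 1:pt, 2:pt, 3:pt, 5:pt, 9:pt, 15:F, 16:F, 17:pt, 18:pt, 19:pt, 20:F, 21:F, 22:F, 23:F edges: (15,1,hask); (15,2,has); (15,5,has); (15,9,has); (16,0,has); (16,1,has); (16,2,has); (20,0,has); (20,17,has); (20,19,has); (21,2,has); (21,17,has); (21,18,has); (22,3,has); (22,18,has); (22,19,has); (23,17,has); (23,18,has); (23,19,has)
step 2: rule r1; match: 0->15, 1->2, 2->5, 3->9; deleted nodes 15; deleted edges (15,1,hask); (15,2,has); (15,5,has); (15,9,has); added nodes 24, 25, 26, 27, 28, 29, 30; added edges (27,2,has); (27,24,has); (27,26,has); (28,5,has); (28,24,has); (28,25,has); (29,9,has); (29,25,has); (29,26,has); (30,24,has); (30,25,has); (30,26,has); result: nodes: 0:pt, 1:pt, 2:pt, 3:pt, 5:pt, 9:pt, 16:F, 17:pt, 18:pt, 19:pt, 20:F, 21:F, 22:F, 23:F, 24:pt, 25:pt, 26:pt, 27:F, 28:F, 29:F, 30:F edges: (16,0,has); (16,1,has); (16,2,has); (20,0,has); (20,17,has); (20,19,has); (21,2,has); (21,17,has); (21,18,has); (22,3,has); (22,18,has); (22,19,has); (23,17,has); (23,18,has); (23,19,has); (27,2,has); (27,24,has); (27,26,has); (28,5,has); (28,24,has); (28,25,has); (29,9,has); (29,25,has); (29,26,has); (30,24,has); (30,25,has); (30,26,has)
final:
nodes: 0:pt, 1:pt, 2:pt, 3:pt, 5:pt, 9:pt, 16:F, 17:pt, 18:pt, 19:pt, 20:F, 21:F, 22:F, 23:F, 24:pt, 25:pt, 26:pt, 27:F, 28:F, 29:F, 30:F
edges: (16,0,has); (16,1,has); (16,2,has); (20,0,has); (20,17,has); (20,19,has); (21,2,has); (21,17,has); (21,18,has); (22,3,has); (22,18,has); (22,19,has); (23,17,has); (23,18,has); (23,19,has); (27,2,has); (27,24,has); (27,26,has); (28,5,has); (28,24,has); (28,25,has); (29,9,has); (29,25,has); (29,26,has); (30,24,has); (30,25,has); (30,26,has)


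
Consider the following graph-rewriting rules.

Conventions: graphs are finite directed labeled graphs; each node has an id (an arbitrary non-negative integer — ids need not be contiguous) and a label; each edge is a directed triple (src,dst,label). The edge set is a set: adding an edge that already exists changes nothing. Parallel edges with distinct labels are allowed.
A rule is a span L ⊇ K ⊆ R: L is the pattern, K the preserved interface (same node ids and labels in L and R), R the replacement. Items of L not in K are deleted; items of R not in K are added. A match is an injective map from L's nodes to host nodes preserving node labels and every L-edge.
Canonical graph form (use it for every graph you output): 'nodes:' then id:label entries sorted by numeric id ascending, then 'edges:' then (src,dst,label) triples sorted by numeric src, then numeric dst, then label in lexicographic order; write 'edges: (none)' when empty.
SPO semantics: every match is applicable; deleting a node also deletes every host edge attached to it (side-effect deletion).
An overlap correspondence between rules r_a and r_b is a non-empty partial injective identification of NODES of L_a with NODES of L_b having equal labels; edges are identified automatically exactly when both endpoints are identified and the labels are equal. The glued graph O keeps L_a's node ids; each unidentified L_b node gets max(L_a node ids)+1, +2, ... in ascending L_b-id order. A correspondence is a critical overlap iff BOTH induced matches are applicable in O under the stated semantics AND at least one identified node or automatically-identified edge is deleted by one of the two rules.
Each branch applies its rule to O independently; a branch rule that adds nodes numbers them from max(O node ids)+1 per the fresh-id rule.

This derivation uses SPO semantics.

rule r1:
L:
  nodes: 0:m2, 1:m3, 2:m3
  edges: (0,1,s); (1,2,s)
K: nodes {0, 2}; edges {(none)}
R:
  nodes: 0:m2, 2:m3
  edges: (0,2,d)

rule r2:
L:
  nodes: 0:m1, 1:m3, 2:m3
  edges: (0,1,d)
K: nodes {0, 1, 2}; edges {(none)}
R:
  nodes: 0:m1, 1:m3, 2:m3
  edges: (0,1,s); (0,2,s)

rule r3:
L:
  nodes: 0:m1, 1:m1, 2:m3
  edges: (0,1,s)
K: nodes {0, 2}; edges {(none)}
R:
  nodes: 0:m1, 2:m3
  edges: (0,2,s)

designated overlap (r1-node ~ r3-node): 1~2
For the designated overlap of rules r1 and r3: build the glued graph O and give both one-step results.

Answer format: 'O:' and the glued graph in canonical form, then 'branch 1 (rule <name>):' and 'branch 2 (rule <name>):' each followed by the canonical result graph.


O:
nodes: 0:m2, 1:m3, 2:m3, 3:m1, 4:m1
edges: (0,1,s); (1,2,s); (3,4,s)
branch 1 (rule r1):
nodes: 0:m2, 2:m3, 3:m1, 4:m1
edges: (0,2,d); (3,4,s)
branch 2 (rule r3):
nodes: 0:m2, 1:m3, 2:m3, 3:m1
edges: (0,1,s); (1,2,s); (3,1,s)
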